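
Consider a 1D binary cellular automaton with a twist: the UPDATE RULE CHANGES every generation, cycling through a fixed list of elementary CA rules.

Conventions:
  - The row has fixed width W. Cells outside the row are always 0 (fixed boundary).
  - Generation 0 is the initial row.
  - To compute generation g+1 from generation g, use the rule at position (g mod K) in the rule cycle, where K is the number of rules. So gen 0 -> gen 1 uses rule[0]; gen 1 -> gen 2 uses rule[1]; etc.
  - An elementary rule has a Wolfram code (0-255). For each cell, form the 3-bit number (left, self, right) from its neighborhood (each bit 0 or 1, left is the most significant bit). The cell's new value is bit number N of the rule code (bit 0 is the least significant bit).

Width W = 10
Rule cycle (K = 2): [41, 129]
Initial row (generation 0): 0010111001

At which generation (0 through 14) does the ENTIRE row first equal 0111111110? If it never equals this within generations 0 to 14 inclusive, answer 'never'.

Answer: 14

Derivation:
Gen 0: 0010111001
Gen 1 (rule 41): 1001100000
Gen 2 (rule 129): 0000001111
Gen 3 (rule 41): 1111101000
Gen 4 (rule 129): 0111000011
Gen 5 (rule 41): 0100011010
Gen 6 (rule 129): 0001000000
Gen 7 (rule 41): 1100011111
Gen 8 (rule 129): 0001001110
Gen 9 (rule 41): 1100001000
Gen 10 (rule 129): 0001100011
Gen 11 (rule 41): 1101001010
Gen 12 (rule 129): 0000000000
Gen 13 (rule 41): 1111111111
Gen 14 (rule 129): 0111111110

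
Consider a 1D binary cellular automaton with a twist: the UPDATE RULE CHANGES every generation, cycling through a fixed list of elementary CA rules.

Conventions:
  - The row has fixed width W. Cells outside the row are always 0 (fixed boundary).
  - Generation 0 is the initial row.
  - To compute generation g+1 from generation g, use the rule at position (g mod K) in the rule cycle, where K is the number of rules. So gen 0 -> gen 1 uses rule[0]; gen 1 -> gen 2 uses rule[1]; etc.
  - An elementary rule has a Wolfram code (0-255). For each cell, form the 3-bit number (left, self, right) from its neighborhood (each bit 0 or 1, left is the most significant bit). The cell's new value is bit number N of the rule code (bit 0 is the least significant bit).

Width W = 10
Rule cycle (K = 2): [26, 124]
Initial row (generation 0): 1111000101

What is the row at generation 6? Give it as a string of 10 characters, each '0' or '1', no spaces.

Answer: 1100111011

Derivation:
Gen 0: 1111000101
Gen 1 (rule 26): 1000101000
Gen 2 (rule 124): 1100111100
Gen 3 (rule 26): 1011100010
Gen 4 (rule 124): 1110110011
Gen 5 (rule 26): 1000101110
Gen 6 (rule 124): 1100111011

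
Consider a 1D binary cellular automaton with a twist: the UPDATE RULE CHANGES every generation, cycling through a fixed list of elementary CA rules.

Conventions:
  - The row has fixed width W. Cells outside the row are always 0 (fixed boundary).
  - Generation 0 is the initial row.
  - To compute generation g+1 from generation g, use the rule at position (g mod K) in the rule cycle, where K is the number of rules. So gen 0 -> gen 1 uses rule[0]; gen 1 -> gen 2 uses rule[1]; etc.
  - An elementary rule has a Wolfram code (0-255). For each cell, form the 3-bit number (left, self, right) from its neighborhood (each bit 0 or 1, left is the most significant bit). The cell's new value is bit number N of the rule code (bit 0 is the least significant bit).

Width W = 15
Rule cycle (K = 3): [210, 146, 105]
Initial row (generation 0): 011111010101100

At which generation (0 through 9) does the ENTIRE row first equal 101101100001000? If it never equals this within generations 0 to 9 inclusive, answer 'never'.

Gen 0: 011111010101100
Gen 1 (rule 210): 101111000000110
Gen 2 (rule 146): 000110100001001
Gen 3 (rule 105): 110111001100000
Gen 4 (rule 210): 010011110110000
Gen 5 (rule 146): 101101100001000
Gen 6 (rule 105): 011111101100011
Gen 7 (rule 210): 101111100110101
Gen 8 (rule 146): 000111011000000
Gen 9 (rule 105): 110101111011111

Answer: 5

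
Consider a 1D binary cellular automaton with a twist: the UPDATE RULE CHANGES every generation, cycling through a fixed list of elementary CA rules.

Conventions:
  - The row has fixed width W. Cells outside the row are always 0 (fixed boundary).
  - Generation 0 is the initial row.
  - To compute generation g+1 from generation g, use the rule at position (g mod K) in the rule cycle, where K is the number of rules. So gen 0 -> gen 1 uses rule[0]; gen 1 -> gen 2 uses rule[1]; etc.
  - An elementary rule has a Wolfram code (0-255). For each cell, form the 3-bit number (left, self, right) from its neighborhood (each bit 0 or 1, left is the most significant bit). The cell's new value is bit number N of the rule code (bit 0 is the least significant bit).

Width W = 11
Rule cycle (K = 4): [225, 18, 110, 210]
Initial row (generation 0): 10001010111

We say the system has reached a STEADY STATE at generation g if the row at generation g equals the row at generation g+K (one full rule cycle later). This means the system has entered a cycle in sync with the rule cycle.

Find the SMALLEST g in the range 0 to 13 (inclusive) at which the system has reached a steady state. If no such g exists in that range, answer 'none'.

Answer: 6

Derivation:
Gen 0: 10001010111
Gen 1 (rule 225): 00100101011
Gen 2 (rule 18): 01011000000
Gen 3 (rule 110): 11111000000
Gen 4 (rule 210): 01111100000
Gen 5 (rule 225): 00111101111
Gen 6 (rule 18): 01000000000
Gen 7 (rule 110): 11000000000
Gen 8 (rule 210): 01100000000
Gen 9 (rule 225): 00101111111
Gen 10 (rule 18): 01000000000
Gen 11 (rule 110): 11000000000
Gen 12 (rule 210): 01100000000
Gen 13 (rule 225): 00101111111
Gen 14 (rule 18): 01000000000
Gen 15 (rule 110): 11000000000
Gen 16 (rule 210): 01100000000
Gen 17 (rule 225): 00101111111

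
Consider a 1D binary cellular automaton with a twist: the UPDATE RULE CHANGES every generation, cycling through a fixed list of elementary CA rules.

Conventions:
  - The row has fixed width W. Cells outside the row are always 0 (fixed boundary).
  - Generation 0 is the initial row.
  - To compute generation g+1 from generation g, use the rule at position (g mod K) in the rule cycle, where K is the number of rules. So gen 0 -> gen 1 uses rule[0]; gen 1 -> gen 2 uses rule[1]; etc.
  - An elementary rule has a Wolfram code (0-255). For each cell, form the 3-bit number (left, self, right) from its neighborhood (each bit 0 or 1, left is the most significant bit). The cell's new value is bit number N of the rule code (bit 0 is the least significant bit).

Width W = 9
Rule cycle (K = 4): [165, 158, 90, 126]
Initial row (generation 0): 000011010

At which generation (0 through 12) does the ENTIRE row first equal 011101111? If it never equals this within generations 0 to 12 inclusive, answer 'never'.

Gen 0: 000011010
Gen 1 (rule 165): 111000110
Gen 2 (rule 158): 110101101
Gen 3 (rule 90): 110001100
Gen 4 (rule 126): 111011110
Gen 5 (rule 165): 010101100
Gen 6 (rule 158): 110101010
Gen 7 (rule 90): 110000001
Gen 8 (rule 126): 111000011
Gen 9 (rule 165): 010011000
Gen 10 (rule 158): 111110100
Gen 11 (rule 90): 100010010
Gen 12 (rule 126): 110111111

Answer: never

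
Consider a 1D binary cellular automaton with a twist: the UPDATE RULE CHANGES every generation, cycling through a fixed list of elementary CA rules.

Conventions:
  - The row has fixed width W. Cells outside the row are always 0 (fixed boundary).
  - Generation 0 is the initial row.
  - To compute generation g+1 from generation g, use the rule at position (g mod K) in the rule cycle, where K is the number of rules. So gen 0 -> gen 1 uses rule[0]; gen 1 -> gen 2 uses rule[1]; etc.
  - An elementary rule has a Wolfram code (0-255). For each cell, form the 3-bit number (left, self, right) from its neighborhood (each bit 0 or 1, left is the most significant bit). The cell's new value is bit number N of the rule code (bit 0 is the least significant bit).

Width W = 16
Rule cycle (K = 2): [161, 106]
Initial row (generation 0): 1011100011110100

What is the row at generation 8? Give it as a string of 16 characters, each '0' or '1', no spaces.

Gen 0: 1011100011110100
Gen 1 (rule 161): 0101001001101001
Gen 2 (rule 106): 1010010011110010
Gen 3 (rule 161): 0100000001100000
Gen 4 (rule 106): 1000000011100000
Gen 5 (rule 161): 0011111001001111
Gen 6 (rule 106): 0110001010011001
Gen 7 (rule 161): 0000100100000000
Gen 8 (rule 106): 0001001000000000

Answer: 0001001000000000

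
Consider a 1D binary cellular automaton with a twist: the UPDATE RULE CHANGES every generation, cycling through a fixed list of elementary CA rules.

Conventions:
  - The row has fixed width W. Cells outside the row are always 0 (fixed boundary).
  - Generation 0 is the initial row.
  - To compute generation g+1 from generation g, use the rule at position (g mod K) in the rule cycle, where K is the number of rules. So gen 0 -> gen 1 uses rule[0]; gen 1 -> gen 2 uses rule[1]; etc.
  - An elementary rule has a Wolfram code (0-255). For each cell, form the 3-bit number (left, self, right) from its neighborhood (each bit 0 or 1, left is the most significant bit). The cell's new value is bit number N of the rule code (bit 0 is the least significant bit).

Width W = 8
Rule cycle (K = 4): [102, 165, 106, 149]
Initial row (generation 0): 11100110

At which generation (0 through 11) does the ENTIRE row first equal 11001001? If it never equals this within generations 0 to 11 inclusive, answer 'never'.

Answer: never

Derivation:
Gen 0: 11100110
Gen 1 (rule 102): 00101010
Gen 2 (rule 165): 10111110
Gen 3 (rule 106): 01100010
Gen 4 (rule 149): 00011011
Gen 5 (rule 102): 00101101
Gen 6 (rule 165): 10110011
Gen 7 (rule 106): 01110111
Gen 8 (rule 149): 00100010
Gen 9 (rule 102): 01100110
Gen 10 (rule 165): 00000000
Gen 11 (rule 106): 00000000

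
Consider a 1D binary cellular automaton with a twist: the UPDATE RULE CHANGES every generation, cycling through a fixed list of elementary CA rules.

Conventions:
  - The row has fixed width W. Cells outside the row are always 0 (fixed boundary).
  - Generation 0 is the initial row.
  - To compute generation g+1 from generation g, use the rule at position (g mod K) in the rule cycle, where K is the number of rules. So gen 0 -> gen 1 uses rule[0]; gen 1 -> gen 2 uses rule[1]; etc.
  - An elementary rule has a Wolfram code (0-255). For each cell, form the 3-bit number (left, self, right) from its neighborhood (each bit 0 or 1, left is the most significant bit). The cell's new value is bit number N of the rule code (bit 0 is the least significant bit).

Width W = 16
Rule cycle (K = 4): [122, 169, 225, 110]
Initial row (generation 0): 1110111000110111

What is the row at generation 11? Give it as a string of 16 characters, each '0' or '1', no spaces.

Gen 0: 1110111000110111
Gen 1 (rule 122): 1011101101111101
Gen 2 (rule 169): 0111011011111010
Gen 3 (rule 225): 0011101101111100
Gen 4 (rule 110): 0110111111000100
Gen 5 (rule 122): 1111100001101010
Gen 6 (rule 169): 1111001101010100
Gen 7 (rule 225): 0111000110101001
Gen 8 (rule 110): 1101001111111011
Gen 9 (rule 122): 1110111000001111
Gen 10 (rule 169): 1101110011101110
Gen 11 (rule 225): 0110110001110110

Answer: 0110110001110110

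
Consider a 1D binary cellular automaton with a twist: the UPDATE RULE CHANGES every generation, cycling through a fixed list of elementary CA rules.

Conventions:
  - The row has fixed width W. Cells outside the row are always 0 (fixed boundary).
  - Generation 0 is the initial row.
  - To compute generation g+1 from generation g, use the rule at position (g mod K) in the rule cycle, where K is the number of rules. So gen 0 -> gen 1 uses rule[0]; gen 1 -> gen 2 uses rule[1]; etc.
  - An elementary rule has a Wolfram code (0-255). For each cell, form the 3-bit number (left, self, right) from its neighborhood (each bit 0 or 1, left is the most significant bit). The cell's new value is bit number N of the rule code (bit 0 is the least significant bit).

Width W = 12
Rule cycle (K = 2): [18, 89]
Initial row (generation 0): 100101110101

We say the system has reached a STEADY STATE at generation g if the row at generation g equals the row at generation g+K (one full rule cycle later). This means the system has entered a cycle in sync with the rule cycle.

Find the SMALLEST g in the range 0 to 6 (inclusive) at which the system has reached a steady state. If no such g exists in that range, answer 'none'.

Gen 0: 100101110101
Gen 1 (rule 18): 011000000000
Gen 2 (rule 89): 011111111111
Gen 3 (rule 18): 100000000000
Gen 4 (rule 89): 011111111111
Gen 5 (rule 18): 100000000000
Gen 6 (rule 89): 011111111111
Gen 7 (rule 18): 100000000000
Gen 8 (rule 89): 011111111111

Answer: 2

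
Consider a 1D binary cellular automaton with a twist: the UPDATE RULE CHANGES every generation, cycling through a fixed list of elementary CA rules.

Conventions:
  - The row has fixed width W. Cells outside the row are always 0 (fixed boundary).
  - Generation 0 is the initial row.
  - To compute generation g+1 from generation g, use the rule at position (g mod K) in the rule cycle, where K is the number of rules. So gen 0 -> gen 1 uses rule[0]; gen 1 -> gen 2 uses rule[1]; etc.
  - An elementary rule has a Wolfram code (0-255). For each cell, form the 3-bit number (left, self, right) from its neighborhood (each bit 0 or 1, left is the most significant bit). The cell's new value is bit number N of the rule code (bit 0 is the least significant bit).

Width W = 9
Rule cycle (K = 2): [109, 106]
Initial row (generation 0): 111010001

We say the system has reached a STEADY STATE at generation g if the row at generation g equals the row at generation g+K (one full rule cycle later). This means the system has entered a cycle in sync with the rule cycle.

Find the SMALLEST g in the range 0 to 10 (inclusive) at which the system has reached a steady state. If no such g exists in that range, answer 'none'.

Gen 0: 111010001
Gen 1 (rule 109): 101110101
Gen 2 (rule 106): 011011010
Gen 3 (rule 109): 011111110
Gen 4 (rule 106): 110000010
Gen 5 (rule 109): 110111010
Gen 6 (rule 106): 111101100
Gen 7 (rule 109): 100111101
Gen 8 (rule 106): 001100110
Gen 9 (rule 109): 101100110
Gen 10 (rule 106): 011101110
Gen 11 (rule 109): 010111010
Gen 12 (rule 106): 101101100

Answer: none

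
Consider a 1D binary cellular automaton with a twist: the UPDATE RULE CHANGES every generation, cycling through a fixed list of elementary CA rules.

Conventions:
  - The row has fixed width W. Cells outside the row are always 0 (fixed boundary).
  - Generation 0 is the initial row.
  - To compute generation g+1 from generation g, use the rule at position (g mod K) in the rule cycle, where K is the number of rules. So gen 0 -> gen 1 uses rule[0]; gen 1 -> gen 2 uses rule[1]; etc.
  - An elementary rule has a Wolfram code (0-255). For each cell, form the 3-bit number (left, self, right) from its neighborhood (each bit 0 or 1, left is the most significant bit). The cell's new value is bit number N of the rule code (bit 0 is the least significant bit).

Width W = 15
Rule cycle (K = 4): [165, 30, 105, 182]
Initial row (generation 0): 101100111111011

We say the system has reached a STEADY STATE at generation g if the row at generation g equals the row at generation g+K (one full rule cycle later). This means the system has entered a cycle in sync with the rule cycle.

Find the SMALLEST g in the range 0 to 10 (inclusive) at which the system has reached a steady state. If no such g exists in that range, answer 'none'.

Gen 0: 101100111111011
Gen 1 (rule 165): 110000011110100
Gen 2 (rule 30): 101000110000110
Gen 3 (rule 105): 010010110110110
Gen 4 (rule 182): 111111001001001
Gen 5 (rule 165): 011110001001001
Gen 6 (rule 30): 110001011111111
Gen 7 (rule 105): 110100110000001
Gen 8 (rule 182): 001111001000011
Gen 9 (rule 165): 100110001011000
Gen 10 (rule 30): 111101011010100
Gen 11 (rule 105): 100110111101001
Gen 12 (rule 182): 111001011011111
Gen 13 (rule 165): 010001100101110
Gen 14 (rule 30): 111011011101001

Answer: none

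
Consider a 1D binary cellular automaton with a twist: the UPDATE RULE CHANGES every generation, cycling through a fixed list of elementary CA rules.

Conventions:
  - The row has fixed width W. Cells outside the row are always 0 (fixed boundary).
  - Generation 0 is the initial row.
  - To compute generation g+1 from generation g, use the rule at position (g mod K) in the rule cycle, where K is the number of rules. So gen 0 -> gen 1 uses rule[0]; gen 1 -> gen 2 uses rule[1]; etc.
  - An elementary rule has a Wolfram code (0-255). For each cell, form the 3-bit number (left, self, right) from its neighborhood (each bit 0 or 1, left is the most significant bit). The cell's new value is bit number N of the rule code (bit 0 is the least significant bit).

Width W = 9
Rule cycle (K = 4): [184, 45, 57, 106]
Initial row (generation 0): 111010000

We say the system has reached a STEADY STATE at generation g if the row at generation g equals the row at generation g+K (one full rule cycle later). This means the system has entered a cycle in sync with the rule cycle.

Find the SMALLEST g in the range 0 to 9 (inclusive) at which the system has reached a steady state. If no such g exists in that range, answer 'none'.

Gen 0: 111010000
Gen 1 (rule 184): 110101000
Gen 2 (rule 45): 101111011
Gen 3 (rule 57): 011000110
Gen 4 (rule 106): 111001110
Gen 5 (rule 184): 110101101
Gen 6 (rule 45): 101111011
Gen 7 (rule 57): 011000110
Gen 8 (rule 106): 111001110
Gen 9 (rule 184): 110101101
Gen 10 (rule 45): 101111011
Gen 11 (rule 57): 011000110
Gen 12 (rule 106): 111001110
Gen 13 (rule 184): 110101101

Answer: 2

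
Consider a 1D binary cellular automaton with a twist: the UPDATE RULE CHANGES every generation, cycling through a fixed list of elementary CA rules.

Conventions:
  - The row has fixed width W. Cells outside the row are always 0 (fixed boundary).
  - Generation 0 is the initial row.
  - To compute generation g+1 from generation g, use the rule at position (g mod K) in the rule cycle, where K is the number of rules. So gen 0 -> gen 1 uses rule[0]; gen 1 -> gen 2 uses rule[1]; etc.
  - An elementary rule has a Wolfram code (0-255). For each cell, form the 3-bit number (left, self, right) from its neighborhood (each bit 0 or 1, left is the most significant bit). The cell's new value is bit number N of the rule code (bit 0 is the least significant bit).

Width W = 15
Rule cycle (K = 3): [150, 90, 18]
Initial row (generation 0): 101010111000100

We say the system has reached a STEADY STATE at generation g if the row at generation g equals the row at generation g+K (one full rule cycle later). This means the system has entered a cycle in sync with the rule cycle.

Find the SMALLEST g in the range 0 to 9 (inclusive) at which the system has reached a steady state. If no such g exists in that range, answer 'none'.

Gen 0: 101010111000100
Gen 1 (rule 150): 101010010101110
Gen 2 (rule 90): 000001100001011
Gen 3 (rule 18): 000010010010000
Gen 4 (rule 150): 000111111111000
Gen 5 (rule 90): 001100000001100
Gen 6 (rule 18): 010010000010010
Gen 7 (rule 150): 111111000111111
Gen 8 (rule 90): 100001101100001
Gen 9 (rule 18): 010010000010010
Gen 10 (rule 150): 111111000111111
Gen 11 (rule 90): 100001101100001
Gen 12 (rule 18): 010010000010010

Answer: 6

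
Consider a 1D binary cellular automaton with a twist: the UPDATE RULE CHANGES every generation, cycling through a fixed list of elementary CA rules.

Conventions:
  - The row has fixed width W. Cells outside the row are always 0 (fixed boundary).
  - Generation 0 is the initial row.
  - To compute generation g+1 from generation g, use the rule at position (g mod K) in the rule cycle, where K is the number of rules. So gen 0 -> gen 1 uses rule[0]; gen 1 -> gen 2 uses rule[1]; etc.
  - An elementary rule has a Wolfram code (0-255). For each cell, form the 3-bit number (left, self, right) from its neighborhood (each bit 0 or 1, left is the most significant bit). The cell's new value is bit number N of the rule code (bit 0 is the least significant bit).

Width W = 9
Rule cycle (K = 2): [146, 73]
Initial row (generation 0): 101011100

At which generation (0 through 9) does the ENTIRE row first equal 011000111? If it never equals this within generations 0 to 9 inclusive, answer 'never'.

Answer: 4

Derivation:
Gen 0: 101011100
Gen 1 (rule 146): 000001010
Gen 2 (rule 73): 111100000
Gen 3 (rule 146): 011010000
Gen 4 (rule 73): 011000111
Gen 5 (rule 146): 100101010
Gen 6 (rule 73): 000000000
Gen 7 (rule 146): 000000000
Gen 8 (rule 73): 111111111
Gen 9 (rule 146): 011111110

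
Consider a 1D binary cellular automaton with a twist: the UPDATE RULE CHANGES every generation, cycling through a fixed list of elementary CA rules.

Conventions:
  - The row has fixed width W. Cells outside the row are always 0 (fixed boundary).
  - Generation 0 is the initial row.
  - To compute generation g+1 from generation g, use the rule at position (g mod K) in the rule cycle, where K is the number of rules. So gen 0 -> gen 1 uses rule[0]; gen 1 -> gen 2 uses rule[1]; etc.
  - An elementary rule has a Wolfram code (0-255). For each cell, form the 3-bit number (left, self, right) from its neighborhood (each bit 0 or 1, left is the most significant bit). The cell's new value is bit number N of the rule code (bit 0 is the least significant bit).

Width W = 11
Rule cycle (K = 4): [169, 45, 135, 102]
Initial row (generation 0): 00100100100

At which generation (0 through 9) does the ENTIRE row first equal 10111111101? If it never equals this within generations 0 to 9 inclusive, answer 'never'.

Gen 0: 00100100100
Gen 1 (rule 169): 10000000001
Gen 2 (rule 45): 10111111101
Gen 3 (rule 135): 10011111001
Gen 4 (rule 102): 10100001011
Gen 5 (rule 169): 01001100110
Gen 6 (rule 45): 01001000100
Gen 7 (rule 135): 11011011101
Gen 8 (rule 102): 01101100111
Gen 9 (rule 169): 01011000110

Answer: 2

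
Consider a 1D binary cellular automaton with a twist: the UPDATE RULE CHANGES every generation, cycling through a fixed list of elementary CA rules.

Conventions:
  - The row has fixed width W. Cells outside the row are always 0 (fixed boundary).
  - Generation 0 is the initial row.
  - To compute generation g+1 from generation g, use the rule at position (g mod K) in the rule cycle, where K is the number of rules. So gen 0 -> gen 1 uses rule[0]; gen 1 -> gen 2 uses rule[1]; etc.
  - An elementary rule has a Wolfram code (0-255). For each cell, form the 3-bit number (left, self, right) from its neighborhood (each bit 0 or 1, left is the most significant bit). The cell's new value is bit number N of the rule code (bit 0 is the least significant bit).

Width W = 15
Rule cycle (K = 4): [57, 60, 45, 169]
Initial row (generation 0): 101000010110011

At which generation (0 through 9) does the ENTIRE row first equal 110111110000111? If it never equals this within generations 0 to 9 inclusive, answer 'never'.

Gen 0: 101000010110011
Gen 1 (rule 57): 010111001101010
Gen 2 (rule 60): 011100101011111
Gen 3 (rule 45): 010000111110000
Gen 4 (rule 169): 000110111100111
Gen 5 (rule 57): 110101100010100
Gen 6 (rule 60): 101111010011110
Gen 7 (rule 45): 111000110010000
Gen 8 (rule 169): 110010100000111
Gen 9 (rule 57): 101001011110100

Answer: never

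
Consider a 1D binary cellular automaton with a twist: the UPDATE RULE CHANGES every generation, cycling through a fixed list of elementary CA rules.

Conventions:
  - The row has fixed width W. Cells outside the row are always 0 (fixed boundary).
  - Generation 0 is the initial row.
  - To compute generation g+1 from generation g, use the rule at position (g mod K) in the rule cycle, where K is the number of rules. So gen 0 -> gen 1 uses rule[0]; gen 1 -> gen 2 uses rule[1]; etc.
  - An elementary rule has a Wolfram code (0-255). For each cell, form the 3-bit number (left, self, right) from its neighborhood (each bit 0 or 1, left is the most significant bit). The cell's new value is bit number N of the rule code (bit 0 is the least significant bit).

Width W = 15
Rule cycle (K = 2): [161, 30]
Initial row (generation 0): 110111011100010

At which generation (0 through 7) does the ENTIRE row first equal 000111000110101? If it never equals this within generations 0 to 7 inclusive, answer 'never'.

Answer: never

Derivation:
Gen 0: 110111011100010
Gen 1 (rule 161): 001010101001000
Gen 2 (rule 30): 011010101111100
Gen 3 (rule 161): 000101010111001
Gen 4 (rule 30): 001101010100111
Gen 5 (rule 161): 100010101000010
Gen 6 (rule 30): 110110101100111
Gen 7 (rule 161): 001001010000010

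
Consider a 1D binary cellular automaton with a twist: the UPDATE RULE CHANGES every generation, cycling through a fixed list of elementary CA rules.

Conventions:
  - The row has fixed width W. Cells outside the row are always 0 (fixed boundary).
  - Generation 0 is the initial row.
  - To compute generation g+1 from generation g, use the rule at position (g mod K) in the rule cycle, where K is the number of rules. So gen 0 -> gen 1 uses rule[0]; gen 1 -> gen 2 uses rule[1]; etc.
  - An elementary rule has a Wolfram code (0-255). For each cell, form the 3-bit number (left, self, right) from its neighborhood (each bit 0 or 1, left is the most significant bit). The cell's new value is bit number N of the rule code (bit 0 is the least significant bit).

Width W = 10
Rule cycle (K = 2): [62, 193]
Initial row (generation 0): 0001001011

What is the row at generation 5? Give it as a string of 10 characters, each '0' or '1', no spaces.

Gen 0: 0001001011
Gen 1 (rule 62): 0011111110
Gen 2 (rule 193): 1001111110
Gen 3 (rule 62): 1111000001
Gen 4 (rule 193): 0111011100
Gen 5 (rule 62): 1100110010

Answer: 1100110010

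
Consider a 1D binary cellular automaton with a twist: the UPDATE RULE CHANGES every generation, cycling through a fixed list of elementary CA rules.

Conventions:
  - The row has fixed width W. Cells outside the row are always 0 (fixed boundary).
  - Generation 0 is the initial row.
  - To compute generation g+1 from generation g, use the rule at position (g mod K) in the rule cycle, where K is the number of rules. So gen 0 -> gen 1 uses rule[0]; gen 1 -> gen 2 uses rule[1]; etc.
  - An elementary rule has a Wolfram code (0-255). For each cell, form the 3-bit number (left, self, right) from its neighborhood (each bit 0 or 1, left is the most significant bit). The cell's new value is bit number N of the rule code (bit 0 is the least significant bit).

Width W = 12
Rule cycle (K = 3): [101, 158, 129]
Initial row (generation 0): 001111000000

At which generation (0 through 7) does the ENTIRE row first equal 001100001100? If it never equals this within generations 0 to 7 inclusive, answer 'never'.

Answer: never

Derivation:
Gen 0: 001111000000
Gen 1 (rule 101): 100001011111
Gen 2 (rule 158): 110011011110
Gen 3 (rule 129): 000000001100
Gen 4 (rule 101): 111111100101
Gen 5 (rule 158): 111111011101
Gen 6 (rule 129): 011110001000
Gen 7 (rule 101): 000010101011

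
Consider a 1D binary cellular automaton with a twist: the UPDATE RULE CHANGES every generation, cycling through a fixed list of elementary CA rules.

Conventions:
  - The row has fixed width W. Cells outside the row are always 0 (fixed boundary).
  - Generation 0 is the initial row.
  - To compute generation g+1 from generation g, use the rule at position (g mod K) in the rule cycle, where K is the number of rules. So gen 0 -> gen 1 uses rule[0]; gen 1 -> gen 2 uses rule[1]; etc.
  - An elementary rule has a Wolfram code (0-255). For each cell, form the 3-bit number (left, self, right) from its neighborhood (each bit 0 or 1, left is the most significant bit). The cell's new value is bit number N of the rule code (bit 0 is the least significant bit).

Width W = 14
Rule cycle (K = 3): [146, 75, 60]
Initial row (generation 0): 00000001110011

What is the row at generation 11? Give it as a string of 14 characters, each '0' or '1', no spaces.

Gen 0: 00000001110011
Gen 1 (rule 146): 00000010101100
Gen 2 (rule 75): 11111100001101
Gen 3 (rule 60): 10000010001011
Gen 4 (rule 146): 01000101010000
Gen 5 (rule 75): 10011000000111
Gen 6 (rule 60): 11010100000100
Gen 7 (rule 146): 00000010001010
Gen 8 (rule 75): 11111100110000
Gen 9 (rule 60): 10000010101000
Gen 10 (rule 146): 01000100000100
Gen 11 (rule 75): 10011001111001

Answer: 10011001111001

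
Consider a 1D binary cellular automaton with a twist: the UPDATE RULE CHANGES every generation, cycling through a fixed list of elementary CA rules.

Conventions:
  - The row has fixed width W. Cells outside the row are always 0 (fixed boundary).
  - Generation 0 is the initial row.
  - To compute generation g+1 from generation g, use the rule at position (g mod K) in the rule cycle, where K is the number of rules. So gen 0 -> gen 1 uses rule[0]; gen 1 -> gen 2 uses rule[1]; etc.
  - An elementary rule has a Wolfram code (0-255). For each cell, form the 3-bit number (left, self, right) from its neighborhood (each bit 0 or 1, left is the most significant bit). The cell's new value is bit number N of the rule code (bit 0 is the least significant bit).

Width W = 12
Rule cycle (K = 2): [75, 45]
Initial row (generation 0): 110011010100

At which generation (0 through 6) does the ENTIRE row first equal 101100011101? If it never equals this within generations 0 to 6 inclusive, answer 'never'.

Answer: 2

Derivation:
Gen 0: 110011010100
Gen 1 (rule 75): 110111000001
Gen 2 (rule 45): 101100011101
Gen 3 (rule 75): 001101110100
Gen 4 (rule 45): 101011001101
Gen 5 (rule 75): 000011011100
Gen 6 (rule 45): 111010110001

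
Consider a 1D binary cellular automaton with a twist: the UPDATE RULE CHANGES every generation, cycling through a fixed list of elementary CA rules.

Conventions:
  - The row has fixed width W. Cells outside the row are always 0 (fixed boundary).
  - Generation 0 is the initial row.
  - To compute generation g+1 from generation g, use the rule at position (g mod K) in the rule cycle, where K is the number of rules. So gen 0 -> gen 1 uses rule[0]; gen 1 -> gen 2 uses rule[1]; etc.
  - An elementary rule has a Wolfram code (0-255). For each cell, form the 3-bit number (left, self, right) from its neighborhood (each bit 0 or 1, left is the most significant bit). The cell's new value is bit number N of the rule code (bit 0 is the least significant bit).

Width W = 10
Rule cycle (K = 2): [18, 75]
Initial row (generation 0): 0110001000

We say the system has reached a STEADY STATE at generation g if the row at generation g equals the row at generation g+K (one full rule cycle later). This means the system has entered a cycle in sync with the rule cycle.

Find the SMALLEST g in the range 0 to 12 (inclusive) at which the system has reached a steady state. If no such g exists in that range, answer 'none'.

Gen 0: 0110001000
Gen 1 (rule 18): 1001010100
Gen 2 (rule 75): 0010000001
Gen 3 (rule 18): 0101000010
Gen 4 (rule 75): 1000011100
Gen 5 (rule 18): 0100100010
Gen 6 (rule 75): 1001001100
Gen 7 (rule 18): 0110110010
Gen 8 (rule 75): 1110110100
Gen 9 (rule 18): 0000000010
Gen 10 (rule 75): 1111111100
Gen 11 (rule 18): 0000000010
Gen 12 (rule 75): 1111111100
Gen 13 (rule 18): 0000000010
Gen 14 (rule 75): 1111111100

Answer: 9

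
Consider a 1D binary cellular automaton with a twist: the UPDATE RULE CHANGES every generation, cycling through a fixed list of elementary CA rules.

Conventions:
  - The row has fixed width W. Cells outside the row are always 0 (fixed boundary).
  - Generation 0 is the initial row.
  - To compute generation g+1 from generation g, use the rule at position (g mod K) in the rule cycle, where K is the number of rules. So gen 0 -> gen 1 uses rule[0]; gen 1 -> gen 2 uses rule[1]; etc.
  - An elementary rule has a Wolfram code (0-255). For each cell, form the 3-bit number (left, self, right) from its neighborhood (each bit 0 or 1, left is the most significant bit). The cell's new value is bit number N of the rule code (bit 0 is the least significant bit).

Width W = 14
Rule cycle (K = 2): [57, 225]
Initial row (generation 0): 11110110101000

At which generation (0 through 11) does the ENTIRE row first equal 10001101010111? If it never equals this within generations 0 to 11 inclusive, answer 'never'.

Answer: 1

Derivation:
Gen 0: 11110110101000
Gen 1 (rule 57): 10001101010111
Gen 2 (rule 225): 00100110101011
Gen 3 (rule 57): 10010101010110
Gen 4 (rule 225): 00001010101010
Gen 5 (rule 57): 11100101010101
Gen 6 (rule 225): 01100010101010
Gen 7 (rule 57): 01011001010101
Gen 8 (rule 225): 00101000101010
Gen 9 (rule 57): 10010110010101
Gen 10 (rule 225): 00001010001010
Gen 11 (rule 57): 11100101100101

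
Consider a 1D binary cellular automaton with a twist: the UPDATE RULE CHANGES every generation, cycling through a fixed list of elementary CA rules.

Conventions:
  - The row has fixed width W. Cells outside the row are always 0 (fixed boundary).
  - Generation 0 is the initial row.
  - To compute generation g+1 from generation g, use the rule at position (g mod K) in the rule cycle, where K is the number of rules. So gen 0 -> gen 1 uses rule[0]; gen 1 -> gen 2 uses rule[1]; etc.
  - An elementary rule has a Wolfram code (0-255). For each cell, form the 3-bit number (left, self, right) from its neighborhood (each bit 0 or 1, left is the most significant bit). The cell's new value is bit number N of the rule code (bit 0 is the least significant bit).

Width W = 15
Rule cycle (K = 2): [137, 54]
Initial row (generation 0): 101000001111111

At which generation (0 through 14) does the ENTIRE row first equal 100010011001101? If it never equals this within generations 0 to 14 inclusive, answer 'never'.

Gen 0: 101000001111111
Gen 1 (rule 137): 000011101111110
Gen 2 (rule 54): 000100010000001
Gen 3 (rule 137): 110001000111100
Gen 4 (rule 54): 001011101000010
Gen 5 (rule 137): 100011000011000
Gen 6 (rule 54): 110100100100100
Gen 7 (rule 137): 100000000000001
Gen 8 (rule 54): 110000000000011
Gen 9 (rule 137): 100111111111010
Gen 10 (rule 54): 111000000000111
Gen 11 (rule 137): 110011111110110
Gen 12 (rule 54): 001100000001001
Gen 13 (rule 137): 101001111100000
Gen 14 (rule 54): 111110000010000

Answer: never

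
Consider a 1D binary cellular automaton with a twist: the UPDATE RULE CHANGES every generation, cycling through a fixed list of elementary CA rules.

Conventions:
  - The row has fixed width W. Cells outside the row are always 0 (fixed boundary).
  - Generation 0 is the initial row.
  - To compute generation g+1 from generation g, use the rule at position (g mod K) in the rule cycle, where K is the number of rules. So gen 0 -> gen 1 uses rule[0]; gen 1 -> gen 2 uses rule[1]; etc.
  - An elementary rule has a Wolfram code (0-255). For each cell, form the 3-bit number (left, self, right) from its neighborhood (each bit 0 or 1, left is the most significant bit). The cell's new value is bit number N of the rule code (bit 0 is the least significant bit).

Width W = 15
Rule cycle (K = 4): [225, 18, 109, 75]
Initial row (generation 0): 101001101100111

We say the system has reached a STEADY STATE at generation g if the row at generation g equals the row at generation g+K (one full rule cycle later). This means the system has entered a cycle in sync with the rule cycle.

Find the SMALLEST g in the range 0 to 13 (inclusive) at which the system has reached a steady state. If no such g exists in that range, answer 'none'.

Gen 0: 101001101100111
Gen 1 (rule 225): 010000110100011
Gen 2 (rule 18): 101001000010100
Gen 3 (rule 109): 111001011011101
Gen 4 (rule 75): 101010011010100
Gen 5 (rule 225): 010100001101001
Gen 6 (rule 18): 100010010000110
Gen 7 (rule 109): 101010010110110
Gen 8 (rule 75): 000000100110110
Gen 9 (rule 225): 111110000011010
Gen 10 (rule 18): 000001000100001
Gen 11 (rule 109): 111101010101101
Gen 12 (rule 75): 100100000001100
Gen 13 (rule 225): 000001111100101
Gen 14 (rule 18): 000010000011000
Gen 15 (rule 109): 111010111011011
Gen 16 (rule 75): 101000101011011
Gen 17 (rule 225): 010010010101101

Answer: none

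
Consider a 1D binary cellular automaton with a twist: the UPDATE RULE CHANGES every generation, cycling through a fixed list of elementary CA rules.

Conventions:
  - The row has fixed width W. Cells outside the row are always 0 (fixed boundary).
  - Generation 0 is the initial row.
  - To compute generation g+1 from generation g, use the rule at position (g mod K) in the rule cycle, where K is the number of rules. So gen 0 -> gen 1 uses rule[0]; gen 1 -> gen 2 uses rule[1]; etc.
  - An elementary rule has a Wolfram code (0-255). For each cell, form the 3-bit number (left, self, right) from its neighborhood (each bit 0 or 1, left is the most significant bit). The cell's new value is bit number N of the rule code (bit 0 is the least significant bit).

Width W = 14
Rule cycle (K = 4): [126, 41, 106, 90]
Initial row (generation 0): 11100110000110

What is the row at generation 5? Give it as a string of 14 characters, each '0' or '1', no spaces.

Gen 0: 11100110000110
Gen 1 (rule 126): 10111111001111
Gen 2 (rule 41): 01100000001000
Gen 3 (rule 106): 11100000010000
Gen 4 (rule 90): 10110000101000
Gen 5 (rule 126): 11111001111100

Answer: 11111001111100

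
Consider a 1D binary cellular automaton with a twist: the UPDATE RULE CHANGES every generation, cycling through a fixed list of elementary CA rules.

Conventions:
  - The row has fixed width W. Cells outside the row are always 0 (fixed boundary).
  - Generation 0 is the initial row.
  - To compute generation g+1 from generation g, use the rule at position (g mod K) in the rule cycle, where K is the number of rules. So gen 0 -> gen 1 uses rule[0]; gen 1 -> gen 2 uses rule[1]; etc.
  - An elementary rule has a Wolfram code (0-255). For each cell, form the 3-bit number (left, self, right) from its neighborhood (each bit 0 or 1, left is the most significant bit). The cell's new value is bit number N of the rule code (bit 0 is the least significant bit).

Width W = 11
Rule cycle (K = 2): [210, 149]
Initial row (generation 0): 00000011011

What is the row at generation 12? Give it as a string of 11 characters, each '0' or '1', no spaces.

Gen 0: 00000011011
Gen 1 (rule 210): 00000101001
Gen 2 (rule 149): 11110101101
Gen 3 (rule 210): 01110000100
Gen 4 (rule 149): 00101110111
Gen 5 (rule 210): 01000110011
Gen 6 (rule 149): 01110001000
Gen 7 (rule 210): 10111010100
Gen 8 (rule 149): 10010010111
Gen 9 (rule 210): 01101100011
Gen 10 (rule 149): 00000011000
Gen 11 (rule 210): 00000101100
Gen 12 (rule 149): 11110100011

Answer: 11110100011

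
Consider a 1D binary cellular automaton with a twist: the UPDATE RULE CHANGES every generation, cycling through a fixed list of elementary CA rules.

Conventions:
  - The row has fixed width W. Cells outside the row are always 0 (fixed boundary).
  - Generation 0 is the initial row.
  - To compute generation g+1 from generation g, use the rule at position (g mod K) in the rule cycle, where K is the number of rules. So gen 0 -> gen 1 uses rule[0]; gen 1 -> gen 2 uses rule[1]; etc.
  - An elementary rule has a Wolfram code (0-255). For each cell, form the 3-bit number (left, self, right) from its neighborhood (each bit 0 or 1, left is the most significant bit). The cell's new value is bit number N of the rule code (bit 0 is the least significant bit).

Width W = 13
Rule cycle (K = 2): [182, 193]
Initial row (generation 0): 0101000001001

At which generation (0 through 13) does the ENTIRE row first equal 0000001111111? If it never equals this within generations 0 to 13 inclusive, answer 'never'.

Answer: never

Derivation:
Gen 0: 0101000001001
Gen 1 (rule 182): 1111100011111
Gen 2 (rule 193): 0111101001111
Gen 3 (rule 182): 1011011110110
Gen 4 (rule 193): 0001001110010
Gen 5 (rule 182): 0011110101111
Gen 6 (rule 193): 1001110000111
Gen 7 (rule 182): 1110101001010
Gen 8 (rule 193): 0110000000000
Gen 9 (rule 182): 1001000000000
Gen 10 (rule 193): 0000011111111
Gen 11 (rule 182): 0000101111110
Gen 12 (rule 193): 1110000111110
Gen 13 (rule 182): 0101001011101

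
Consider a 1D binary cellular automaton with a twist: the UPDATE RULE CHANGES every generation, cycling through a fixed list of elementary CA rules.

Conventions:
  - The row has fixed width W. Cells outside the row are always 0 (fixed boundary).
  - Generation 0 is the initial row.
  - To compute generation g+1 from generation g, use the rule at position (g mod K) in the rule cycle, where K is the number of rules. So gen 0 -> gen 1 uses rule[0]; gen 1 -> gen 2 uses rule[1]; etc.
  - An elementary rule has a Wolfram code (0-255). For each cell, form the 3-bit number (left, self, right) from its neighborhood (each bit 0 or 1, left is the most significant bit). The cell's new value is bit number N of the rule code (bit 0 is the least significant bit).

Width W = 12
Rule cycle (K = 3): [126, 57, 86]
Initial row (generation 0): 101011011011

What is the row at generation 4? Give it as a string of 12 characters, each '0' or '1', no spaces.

Answer: 111000000000

Derivation:
Gen 0: 101011011011
Gen 1 (rule 126): 111111111111
Gen 2 (rule 57): 100000000000
Gen 3 (rule 86): 110000000000
Gen 4 (rule 126): 111000000000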